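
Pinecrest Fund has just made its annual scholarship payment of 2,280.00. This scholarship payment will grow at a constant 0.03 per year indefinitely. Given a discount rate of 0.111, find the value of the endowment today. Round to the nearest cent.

28992.59

D₁ = D₀ × (1 + g) = 2,280.00 × 1.03 = 2,348.4000
Growing perpetuity: P = D₁ / (r − g) = 2,348.4000 / (0.111 − 0.03) = 28,992.59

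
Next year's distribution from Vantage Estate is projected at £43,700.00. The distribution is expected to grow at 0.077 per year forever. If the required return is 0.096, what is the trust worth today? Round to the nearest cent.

Growing perpetuity: P = D₁ / (r − g) = £43,700.0000 / (0.096 − 0.077) = £2,300,000.00

£2300000.00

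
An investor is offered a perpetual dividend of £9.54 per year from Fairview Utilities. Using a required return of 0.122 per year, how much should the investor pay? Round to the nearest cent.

£78.20

Level perpetuity: PV = C / r = £9.54 / 0.122 = £78.20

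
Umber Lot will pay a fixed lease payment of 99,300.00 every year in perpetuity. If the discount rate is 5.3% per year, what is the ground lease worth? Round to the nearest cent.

1873584.91

Level perpetuity: PV = C / r = 99,300.00 / 0.053 = 1,873,584.91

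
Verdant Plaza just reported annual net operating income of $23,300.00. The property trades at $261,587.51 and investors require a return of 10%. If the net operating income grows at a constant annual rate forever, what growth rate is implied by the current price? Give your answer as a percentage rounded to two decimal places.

P = D₀(1+g)/(r−g) ⇒ P(r−g) = D₀(1+g) ⇒ g(P+D₀) = P·r − D₀
g = (P·r − D₀)/(P + D₀) = ($261,587.51×0.1 − $23,300.00) / ($261,587.51 + $23,300.00) = 0.010035

1.00%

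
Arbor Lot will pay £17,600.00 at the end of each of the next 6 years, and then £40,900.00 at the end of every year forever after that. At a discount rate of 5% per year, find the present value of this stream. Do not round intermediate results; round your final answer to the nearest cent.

PV of 6-year annuity: £17,600.00 × [1 − (1+0.05)^−6] / 0.05 = 89332.18038
Perpetuity value at year 6: £40,900.00 / 0.05 = 818000.00000
PV of perpetuity: 818000.00000 / (1+0.05)^6 = 610404.19445
Total PV = 89332.18038 + 610404.19445 = 699736.37483

£699736.37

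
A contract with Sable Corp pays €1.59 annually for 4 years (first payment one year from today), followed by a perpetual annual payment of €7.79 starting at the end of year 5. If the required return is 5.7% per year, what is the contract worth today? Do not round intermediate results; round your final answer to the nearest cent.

PV of 4-year annuity: €1.59 × [1 − (1+0.057)^−4] / 0.057 = 5.54758
Perpetuity value at year 4: €7.79 / 0.057 = 136.66667
PV of perpetuity: 136.66667 / (1+0.057)^4 = 109.48702
Total PV = 5.54758 + 109.48702 = 115.03460

€115.03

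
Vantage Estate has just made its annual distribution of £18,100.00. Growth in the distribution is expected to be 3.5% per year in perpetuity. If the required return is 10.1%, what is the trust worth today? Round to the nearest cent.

£283840.91

D₁ = D₀ × (1 + g) = £18,100.00 × 1.035 = £18,733.5000
Growing perpetuity: P = D₁ / (r − g) = £18,733.5000 / (0.101 − 0.035) = £283,840.91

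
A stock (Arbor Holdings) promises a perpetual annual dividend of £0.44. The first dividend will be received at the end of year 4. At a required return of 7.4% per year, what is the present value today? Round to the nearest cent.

Value at end of year 3: C / r = £0.44 / 0.074 = £5.9459
Discount to today: PV = £5.9459 / (1 + 0.074)^3 = £5.9459 / 1.238833 = £4.80

£4.80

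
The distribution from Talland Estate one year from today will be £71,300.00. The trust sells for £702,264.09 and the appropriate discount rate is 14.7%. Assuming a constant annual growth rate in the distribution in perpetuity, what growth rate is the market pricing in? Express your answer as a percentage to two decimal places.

P = D₁/(r−g) ⇒ g = r − D₁/P = 0.147 − £71,300.00/£702,264.09 = 0.045471

4.55%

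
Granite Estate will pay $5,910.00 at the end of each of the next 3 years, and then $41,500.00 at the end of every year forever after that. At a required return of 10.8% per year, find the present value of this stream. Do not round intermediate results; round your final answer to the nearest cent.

PV of 3-year annuity: $5,910.00 × [1 − (1+0.108)^−3] / 0.108 = 14492.73988
Perpetuity value at year 3: $41,500.00 / 0.108 = 384259.25926
PV of perpetuity: 384259.25926 / (1+0.108)^3 = 282491.28883
Total PV = 14492.73988 + 282491.28883 = 296984.02872

$296984.03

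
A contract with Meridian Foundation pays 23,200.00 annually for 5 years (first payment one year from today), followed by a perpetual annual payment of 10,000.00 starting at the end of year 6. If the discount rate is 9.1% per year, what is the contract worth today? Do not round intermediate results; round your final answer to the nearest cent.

161100.56

PV of 5-year annuity: 23,200.00 × [1 − (1+0.091)^−5] / 0.091 = 90006.25150
Perpetuity value at year 5: 10,000.00 / 0.091 = 109890.10989
PV of perpetuity: 109890.10989 / (1+0.091)^5 = 71094.31183
Total PV = 90006.25150 + 71094.31183 = 161100.56333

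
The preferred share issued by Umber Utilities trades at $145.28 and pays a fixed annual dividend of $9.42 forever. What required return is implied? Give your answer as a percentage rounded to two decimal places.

P = C/r ⇒ r = C/P = $9.42/$145.28 = 0.064840

6.48%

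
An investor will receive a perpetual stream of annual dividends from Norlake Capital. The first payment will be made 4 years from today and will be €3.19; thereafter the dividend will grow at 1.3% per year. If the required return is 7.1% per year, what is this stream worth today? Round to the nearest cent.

€44.77

Value at end of year 3: C₁ / (r − g) = €3.19 / (0.071 − 0.013) = €55.0000
Discount to today: PV = €55.0000 / (1 + 0.071)^3 = €55.0000 / 1.228481 = €44.77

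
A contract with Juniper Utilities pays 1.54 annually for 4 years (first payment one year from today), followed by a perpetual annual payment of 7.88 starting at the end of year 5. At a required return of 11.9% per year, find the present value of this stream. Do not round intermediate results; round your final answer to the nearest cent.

46.92

PV of 4-year annuity: 1.54 × [1 − (1+0.119)^−4] / 0.119 = 4.68739
Perpetuity value at year 4: 7.88 / 0.119 = 66.21849
PV of perpetuity: 66.21849 / (1+0.119)^4 = 42.23368
Total PV = 4.68739 + 42.23368 = 46.92107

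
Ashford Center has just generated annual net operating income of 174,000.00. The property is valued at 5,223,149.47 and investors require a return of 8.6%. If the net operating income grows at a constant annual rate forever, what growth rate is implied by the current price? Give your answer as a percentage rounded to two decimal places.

P = D₀(1+g)/(r−g) ⇒ P(r−g) = D₀(1+g) ⇒ g(P+D₀) = P·r − D₀
g = (P·r − D₀)/(P + D₀) = (5,223,149.47×0.086 − 174,000.00) / (5,223,149.47 + 174,000.00) = 0.050988

5.10%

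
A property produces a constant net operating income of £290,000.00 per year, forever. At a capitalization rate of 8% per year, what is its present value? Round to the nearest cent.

£3625000.00

Level perpetuity: PV = C / r = £290,000.00 / 0.08 = £3,625,000.00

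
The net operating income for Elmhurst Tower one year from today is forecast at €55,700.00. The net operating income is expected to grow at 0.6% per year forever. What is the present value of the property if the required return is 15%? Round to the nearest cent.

€386805.56

Growing perpetuity: P = D₁ / (r − g) = €55,700.0000 / (0.15 − 0.006) = €386,805.56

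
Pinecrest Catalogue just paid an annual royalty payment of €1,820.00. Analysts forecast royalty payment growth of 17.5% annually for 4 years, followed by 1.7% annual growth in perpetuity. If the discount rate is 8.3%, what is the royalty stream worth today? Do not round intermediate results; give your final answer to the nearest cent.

€47821.59

D_1 = 2138.50000
D_2 = 2512.73750
D_3 = 2952.46656
D_4 = 3469.14821
Terminal value at year 4: TV = D_4×(1+g_2)/(r−g_2) = 3528.12373/0.066 = 53456.42016
P_0 = D_1/(1+r)^1 + D_2/(1+r)^2 + D_3/(1+r)^3 + D_4/(1+r)^4 + TV/(1+r)^4
    = 1974.60757 + 2142.34893 + 2324.33980 + 2521.79064 + 38858.50118 = 47821.58812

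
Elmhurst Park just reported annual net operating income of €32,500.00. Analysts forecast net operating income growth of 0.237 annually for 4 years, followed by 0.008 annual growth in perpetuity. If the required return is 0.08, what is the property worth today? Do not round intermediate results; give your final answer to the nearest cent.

D_1 = 40202.50000
D_2 = 49730.49250
D_3 = 61516.61922
D_4 = 76096.05798
Terminal value at year 4: TV = D_4×(1+g_2)/(r−g_2) = 76704.82644/0.072 = 1065344.81170
P_0 = D_1/(1+r)^1 + D_2/(1+r)^2 + D_3/(1+r)^3 + D_4/(1+r)^4 + TV/(1+r)^4
    = 37224.53704 + 42635.88177 + 48833.87570 + 55932.87429 + 783060.24012 = 967687.40892

€967687.41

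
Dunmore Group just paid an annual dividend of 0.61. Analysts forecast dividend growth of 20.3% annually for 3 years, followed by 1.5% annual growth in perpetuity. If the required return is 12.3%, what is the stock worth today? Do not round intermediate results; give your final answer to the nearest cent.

D_1 = 0.73383
D_2 = 0.88280
D_3 = 1.06201
Terminal value at year 3: TV = D_3×(1+g_2)/(r−g_2) = 1.07794/0.108 = 9.98088
P_0 = D_1/(1+r)^1 + D_2/(1+r)^2 + D_3/(1+r)^3 + TV/(1+r)^3
    = 0.65346 + 0.70001 + 0.74987 + 7.04741 = 9.15075

9.15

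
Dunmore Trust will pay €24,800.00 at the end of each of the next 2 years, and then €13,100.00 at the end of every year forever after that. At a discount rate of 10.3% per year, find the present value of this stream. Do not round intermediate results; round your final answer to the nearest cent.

PV of 2-year annuity: €24,800.00 × [1 − (1+0.103)^−2] / 0.103 = 42868.66199
Perpetuity value at year 2: €13,100.00 / 0.103 = 127184.46602
PV of perpetuity: 127184.46602 / (1+0.103)^2 = 104540.13247
Total PV = 42868.66199 + 104540.13247 = 147408.79446

€147408.79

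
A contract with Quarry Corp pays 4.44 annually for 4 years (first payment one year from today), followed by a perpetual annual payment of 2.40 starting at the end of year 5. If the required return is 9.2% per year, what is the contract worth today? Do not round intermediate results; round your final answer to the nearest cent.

32.67

PV of 4-year annuity: 4.44 × [1 − (1+0.092)^−4] / 0.092 = 14.32144
Perpetuity value at year 4: 2.40 / 0.092 = 26.08696
PV of perpetuity: 26.08696 / (1+0.092)^4 = 18.34564
Total PV = 14.32144 + 18.34564 = 32.66708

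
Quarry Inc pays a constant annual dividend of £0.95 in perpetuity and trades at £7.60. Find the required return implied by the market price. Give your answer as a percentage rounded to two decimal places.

P = C/r ⇒ r = C/P = £0.95/£7.60 = 0.125000

12.50%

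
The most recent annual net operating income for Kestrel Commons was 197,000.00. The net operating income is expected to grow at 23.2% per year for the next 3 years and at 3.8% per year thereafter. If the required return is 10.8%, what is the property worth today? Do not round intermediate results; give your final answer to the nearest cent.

4749285.42

D_1 = 242704.00000
D_2 = 299011.32800
D_3 = 368381.95610
Terminal value at year 3: TV = D_3×(1+g_2)/(r−g_2) = 382380.47043/0.07 = 5462578.14897
P_0 = D_1/(1+r)^1 + D_2/(1+r)^2 + D_3/(1+r)^3 + TV/(1+r)^3
    = 219046.93141 + 243561.20893 + 270818.96155 + 4015858.31562 = 4749285.41751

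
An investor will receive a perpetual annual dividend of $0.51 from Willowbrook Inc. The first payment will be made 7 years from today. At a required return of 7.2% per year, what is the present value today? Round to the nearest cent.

Value at end of year 6: C / r = $0.51 / 0.072 = $7.0833
Discount to today: PV = $7.0833 / (1 + 0.072)^6 = $7.0833 / 1.517640 = $4.67

$4.67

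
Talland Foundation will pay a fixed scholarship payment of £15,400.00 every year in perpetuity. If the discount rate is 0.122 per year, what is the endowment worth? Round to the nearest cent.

£126229.51

Level perpetuity: PV = C / r = £15,400.00 / 0.122 = £126,229.51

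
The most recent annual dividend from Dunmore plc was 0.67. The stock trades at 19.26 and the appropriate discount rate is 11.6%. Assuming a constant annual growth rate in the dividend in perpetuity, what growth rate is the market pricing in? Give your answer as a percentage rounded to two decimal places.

P = D₀(1+g)/(r−g) ⇒ P(r−g) = D₀(1+g) ⇒ g(P+D₀) = P·r − D₀
g = (P·r − D₀)/(P + D₀) = (19.26×0.116 − 0.67) / (19.26 + 0.67) = 0.078483

7.85%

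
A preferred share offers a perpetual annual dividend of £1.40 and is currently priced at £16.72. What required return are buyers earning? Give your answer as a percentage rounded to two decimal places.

8.37%

P = C/r ⇒ r = C/P = £1.40/£16.72 = 0.083732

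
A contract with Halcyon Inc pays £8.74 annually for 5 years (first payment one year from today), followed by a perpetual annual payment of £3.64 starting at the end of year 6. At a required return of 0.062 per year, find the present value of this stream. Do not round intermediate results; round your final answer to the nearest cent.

PV of 5-year annuity: £8.74 × [1 − (1+0.062)^−5] / 0.062 = 36.61661
Perpetuity value at year 5: £3.64 / 0.062 = 58.70968
PV of perpetuity: 58.70968 / (1+0.062)^5 = 43.45974
Total PV = 36.61661 + 43.45974 = 80.07635

£80.08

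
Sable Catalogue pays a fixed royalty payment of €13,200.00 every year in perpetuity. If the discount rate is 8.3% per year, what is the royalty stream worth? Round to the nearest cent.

Level perpetuity: PV = C / r = €13,200.00 / 0.083 = €159,036.14

€159036.14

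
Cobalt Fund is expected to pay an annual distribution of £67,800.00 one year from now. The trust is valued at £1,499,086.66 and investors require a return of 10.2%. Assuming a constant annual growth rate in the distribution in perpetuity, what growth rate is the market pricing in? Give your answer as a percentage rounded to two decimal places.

5.68%

P = D₁/(r−g) ⇒ g = r − D₁/P = 0.102 − £67,800.00/£1,499,086.66 = 0.056772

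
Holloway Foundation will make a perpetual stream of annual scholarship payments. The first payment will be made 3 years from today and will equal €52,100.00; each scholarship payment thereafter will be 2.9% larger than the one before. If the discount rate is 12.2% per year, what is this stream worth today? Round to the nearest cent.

€445009.27

Value at end of year 2: C₁ / (r − g) = €52,100.00 / (0.122 − 0.029) = €560,215.0538
Discount to today: PV = €560,215.0538 / (1 + 0.122)^2 = €560,215.0538 / 1.258884 = €445,009.27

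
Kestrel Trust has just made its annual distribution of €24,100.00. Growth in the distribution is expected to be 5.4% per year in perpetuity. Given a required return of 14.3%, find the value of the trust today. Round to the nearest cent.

€285408.99

D₁ = D₀ × (1 + g) = €24,100.00 × 1.054 = €25,401.4000
Growing perpetuity: P = D₁ / (r − g) = €25,401.4000 / (0.143 − 0.054) = €285,408.99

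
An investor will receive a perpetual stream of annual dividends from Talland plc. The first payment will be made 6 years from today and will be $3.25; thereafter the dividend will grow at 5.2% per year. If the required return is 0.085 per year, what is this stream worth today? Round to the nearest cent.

$65.50

Value at end of year 5: C₁ / (r − g) = $3.25 / (0.085 − 0.052) = $98.4848
Discount to today: PV = $98.4848 / (1 + 0.085)^5 = $98.4848 / 1.503657 = $65.50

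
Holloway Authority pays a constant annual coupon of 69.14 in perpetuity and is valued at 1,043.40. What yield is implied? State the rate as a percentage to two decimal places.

6.63%

P = C/r ⇒ r = C/P = 69.14/1,043.40 = 0.066264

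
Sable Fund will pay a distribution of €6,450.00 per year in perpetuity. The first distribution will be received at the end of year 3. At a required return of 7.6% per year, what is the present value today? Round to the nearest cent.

€73302.97

Value at end of year 2: C / r = €6,450.00 / 0.076 = €84,868.4211
Discount to today: PV = €84,868.4211 / (1 + 0.076)^2 = €84,868.4211 / 1.157776 = €73,302.97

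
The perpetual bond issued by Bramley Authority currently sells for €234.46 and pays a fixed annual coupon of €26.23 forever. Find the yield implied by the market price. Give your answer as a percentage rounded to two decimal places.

P = C/r ⇒ r = C/P = €26.23/€234.46 = 0.111874

11.19%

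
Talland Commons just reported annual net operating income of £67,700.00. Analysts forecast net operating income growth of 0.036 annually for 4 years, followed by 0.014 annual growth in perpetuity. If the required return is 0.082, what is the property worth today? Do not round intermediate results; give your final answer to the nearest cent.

£1091707.83

D_1 = 70137.20000
D_2 = 72662.13920
D_3 = 75277.97621
D_4 = 77987.98335
Terminal value at year 4: TV = D_4×(1+g_2)/(r−g_2) = 79079.81512/0.068 = 1162938.45767
P_0 = D_1/(1+r)^1 + D_2/(1+r)^2 + D_3/(1+r)^3 + D_4/(1+r)^4 + TV/(1+r)^4
    = 64821.81146 + 62065.98583 + 59427.32100 + 56900.83601 + 848491.87809 = 1091707.83239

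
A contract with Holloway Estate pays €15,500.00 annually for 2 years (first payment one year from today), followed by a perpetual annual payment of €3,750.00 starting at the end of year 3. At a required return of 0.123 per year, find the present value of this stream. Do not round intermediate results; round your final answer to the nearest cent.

€50267.90

PV of 2-year annuity: €15,500.00 × [1 − (1+0.123)^−2] / 0.123 = 26092.88978
Perpetuity value at year 2: €3,750.00 / 0.123 = 30487.80488
PV of perpetuity: 30487.80488 / (1+0.123)^2 = 24175.00896
Total PV = 26092.88978 + 24175.00896 = 50267.89875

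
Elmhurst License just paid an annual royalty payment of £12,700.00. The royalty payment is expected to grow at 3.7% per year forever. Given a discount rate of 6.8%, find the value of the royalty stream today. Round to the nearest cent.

D₁ = D₀ × (1 + g) = £12,700.00 × 1.037 = £13,169.9000
Growing perpetuity: P = D₁ / (r − g) = £13,169.9000 / (0.068 − 0.037) = £424,835.48

£424835.48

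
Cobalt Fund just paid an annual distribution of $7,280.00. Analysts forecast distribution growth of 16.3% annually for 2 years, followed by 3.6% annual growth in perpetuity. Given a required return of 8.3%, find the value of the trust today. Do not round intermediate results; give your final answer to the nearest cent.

D_1 = 8466.64000
D_2 = 9846.70232
Terminal value at year 2: TV = D_2×(1+g_2)/(r−g_2) = 10201.18360/0.047 = 217046.45965
P_0 = D_1/(1+r)^1 + D_2/(1+r)^2 + TV/(1+r)^2
    = 7817.76547 + 8395.25507 + 185052.85637 = 201265.87690

$201265.88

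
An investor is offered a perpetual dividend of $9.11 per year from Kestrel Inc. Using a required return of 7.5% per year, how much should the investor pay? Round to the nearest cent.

Level perpetuity: PV = C / r = $9.11 / 0.075 = $121.47

$121.47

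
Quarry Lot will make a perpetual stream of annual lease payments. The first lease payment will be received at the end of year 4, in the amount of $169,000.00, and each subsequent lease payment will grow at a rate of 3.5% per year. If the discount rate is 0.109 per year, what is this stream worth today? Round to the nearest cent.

$1674404.36

Value at end of year 3: C₁ / (r − g) = $169,000.00 / (0.109 − 0.035) = $2,283,783.7838
Discount to today: PV = $2,283,783.7838 / (1 + 0.109)^3 = $2,283,783.7838 / 1.363938 = $1,674,404.36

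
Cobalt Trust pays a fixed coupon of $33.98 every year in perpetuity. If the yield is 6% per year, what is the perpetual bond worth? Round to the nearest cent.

$566.33

Level perpetuity: PV = C / r = $33.98 / 0.06 = $566.33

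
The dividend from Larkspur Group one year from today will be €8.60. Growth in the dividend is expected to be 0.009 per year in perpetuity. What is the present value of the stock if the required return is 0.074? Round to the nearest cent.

Growing perpetuity: P = D₁ / (r − g) = €8.6000 / (0.074 − 0.009) = €132.31

€132.31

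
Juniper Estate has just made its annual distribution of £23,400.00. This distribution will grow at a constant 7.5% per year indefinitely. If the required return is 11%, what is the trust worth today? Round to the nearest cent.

D₁ = D₀ × (1 + g) = £23,400.00 × 1.075 = £25,155.0000
Growing perpetuity: P = D₁ / (r − g) = £25,155.0000 / (0.11 − 0.075) = £718,714.29

£718714.29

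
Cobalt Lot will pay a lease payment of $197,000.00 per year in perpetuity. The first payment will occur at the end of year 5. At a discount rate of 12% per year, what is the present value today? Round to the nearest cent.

$1043308.85

Value at end of year 4: C / r = $197,000.00 / 0.12 = $1,641,666.6667
Discount to today: PV = $1,641,666.6667 / (1 + 0.12)^4 = $1,641,666.6667 / 1.573519 = $1,043,308.85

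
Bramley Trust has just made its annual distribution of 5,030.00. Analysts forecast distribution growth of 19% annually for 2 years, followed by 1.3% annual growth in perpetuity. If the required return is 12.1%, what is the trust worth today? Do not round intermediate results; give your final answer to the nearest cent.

D_1 = 5985.70000
D_2 = 7122.98300
Terminal value at year 2: TV = D_2×(1+g_2)/(r−g_2) = 7215.58178/0.108 = 66810.94240
P_0 = D_1/(1+r)^1 + D_2/(1+r)^2 + TV/(1+r)^2
    = 5339.60749 + 5668.27200 + 53166.29204 = 64174.17154

64174.17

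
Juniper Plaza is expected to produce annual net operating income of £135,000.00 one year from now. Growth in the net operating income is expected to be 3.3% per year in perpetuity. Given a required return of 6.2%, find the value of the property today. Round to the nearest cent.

Growing perpetuity: P = D₁ / (r − g) = £135,000.0000 / (0.062 − 0.033) = £4,655,172.41

£4655172.41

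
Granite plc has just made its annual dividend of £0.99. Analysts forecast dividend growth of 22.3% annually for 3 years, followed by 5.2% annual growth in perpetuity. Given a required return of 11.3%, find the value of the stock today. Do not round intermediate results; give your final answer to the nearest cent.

£26.25

D_1 = 1.21077
D_2 = 1.48077
D_3 = 1.81098
Terminal value at year 3: TV = D_3×(1+g_2)/(r−g_2) = 1.90515/0.061 = 31.23205
P_0 = D_1/(1+r)^1 + D_2/(1+r)^2 + D_3/(1+r)^3 + TV/(1+r)^3
    = 1.08784 + 1.19536 + 1.31350 + 22.65244 = 26.24914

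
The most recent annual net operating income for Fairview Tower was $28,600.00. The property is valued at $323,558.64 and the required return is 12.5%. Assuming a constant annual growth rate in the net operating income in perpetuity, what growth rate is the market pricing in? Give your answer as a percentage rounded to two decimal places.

3.36%

P = D₀(1+g)/(r−g) ⇒ P(r−g) = D₀(1+g) ⇒ g(P+D₀) = P·r − D₀
g = (P·r − D₀)/(P + D₀) = ($323,558.64×0.125 − $28,600.00) / ($323,558.64 + $28,600.00) = 0.033635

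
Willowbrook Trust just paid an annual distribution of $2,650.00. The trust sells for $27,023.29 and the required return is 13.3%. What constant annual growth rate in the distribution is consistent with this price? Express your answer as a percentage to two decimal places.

P = D₀(1+g)/(r−g) ⇒ P(r−g) = D₀(1+g) ⇒ g(P+D₀) = P·r − D₀
g = (P·r − D₀)/(P + D₀) = ($27,023.29×0.133 − $2,650.00) / ($27,023.29 + $2,650.00) = 0.031816

3.18%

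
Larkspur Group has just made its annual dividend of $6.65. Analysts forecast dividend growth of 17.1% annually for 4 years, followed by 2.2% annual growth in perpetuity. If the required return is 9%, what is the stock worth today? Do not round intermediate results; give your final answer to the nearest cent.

D_1 = 7.78715
D_2 = 9.11875
D_3 = 10.67806
D_4 = 12.50401
Terminal value at year 4: TV = D_4×(1+g_2)/(r−g_2) = 12.77910/0.068 = 187.92788
P_0 = D_1/(1+r)^1 + D_2/(1+r)^2 + D_3/(1+r)^3 + D_4/(1+r)^4 + TV/(1+r)^4
    = 7.14417 + 7.67507 + 8.24542 + 8.85815 + 133.13285 = 165.05567

$165.06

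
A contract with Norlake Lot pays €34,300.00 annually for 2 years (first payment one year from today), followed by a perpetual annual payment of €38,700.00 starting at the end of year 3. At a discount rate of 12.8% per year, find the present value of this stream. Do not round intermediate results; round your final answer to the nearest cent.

€294984.97

PV of 2-year annuity: €34,300.00 × [1 − (1+0.128)^−2] / 0.128 = 57365.07218
Perpetuity value at year 2: €38,700.00 / 0.128 = 302343.75000
PV of perpetuity: 302343.75000 / (1+0.128)^2 = 237619.89305
Total PV = 57365.07218 + 237619.89305 = 294984.96523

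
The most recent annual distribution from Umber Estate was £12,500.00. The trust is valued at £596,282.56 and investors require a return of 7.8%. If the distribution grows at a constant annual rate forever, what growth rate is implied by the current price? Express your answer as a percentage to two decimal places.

P = D₀(1+g)/(r−g) ⇒ P(r−g) = D₀(1+g) ⇒ g(P+D₀) = P·r − D₀
g = (P·r − D₀)/(P + D₀) = (£596,282.56×0.078 − £12,500.00) / (£596,282.56 + £12,500.00) = 0.055866

5.59%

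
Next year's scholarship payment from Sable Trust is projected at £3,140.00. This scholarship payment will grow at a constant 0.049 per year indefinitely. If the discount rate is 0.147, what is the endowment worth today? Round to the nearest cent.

£32040.82

Growing perpetuity: P = D₁ / (r − g) = £3,140.0000 / (0.147 − 0.049) = £32,040.82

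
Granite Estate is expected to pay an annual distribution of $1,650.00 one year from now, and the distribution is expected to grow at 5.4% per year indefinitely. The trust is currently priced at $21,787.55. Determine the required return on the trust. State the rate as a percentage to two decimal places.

12.97%

P = D₁/(r − g) ⇒ r = D₁/P + g = $1,650.0000/$21,787.55 + 0.054 = 0.075731 + 0.054 = 0.129731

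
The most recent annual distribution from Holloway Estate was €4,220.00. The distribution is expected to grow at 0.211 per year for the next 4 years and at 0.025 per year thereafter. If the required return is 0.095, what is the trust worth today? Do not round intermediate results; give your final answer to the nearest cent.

€114289.37

D_1 = 5110.42000
D_2 = 6188.71862
D_3 = 7494.53825
D_4 = 9075.88582
Terminal value at year 4: TV = D_4×(1+g_2)/(r−g_2) = 9302.78296/0.07 = 132896.89950
P_0 = D_1/(1+r)^1 + D_2/(1+r)^2 + D_3/(1+r)^3 + D_4/(1+r)^4 + TV/(1+r)^4
    = 4667.05023 + 5161.45920 + 5708.24392 + 6312.95287 + 92439.66697 = 114289.37319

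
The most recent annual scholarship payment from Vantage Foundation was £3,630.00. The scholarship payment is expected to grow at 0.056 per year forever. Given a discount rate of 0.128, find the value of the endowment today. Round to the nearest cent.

D₁ = D₀ × (1 + g) = £3,630.00 × 1.056 = £3,833.2800
Growing perpetuity: P = D₁ / (r − g) = £3,833.2800 / (0.128 − 0.056) = £53,240.00

£53240.00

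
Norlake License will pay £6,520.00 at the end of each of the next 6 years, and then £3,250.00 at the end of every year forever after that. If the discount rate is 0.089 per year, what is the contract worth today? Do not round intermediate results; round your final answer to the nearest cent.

£51229.65

PV of 6-year annuity: £6,520.00 × [1 − (1+0.089)^−6] / 0.089 = 29335.59736
Perpetuity value at year 6: £3,250.00 / 0.089 = 36516.85393
PV of perpetuity: 36516.85393 / (1+0.089)^6 = 21894.04850
Total PV = 29335.59736 + 21894.04850 = 51229.64586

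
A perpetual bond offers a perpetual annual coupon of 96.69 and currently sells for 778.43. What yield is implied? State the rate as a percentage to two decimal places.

P = C/r ⇒ r = C/P = 96.69/778.43 = 0.124212

12.42%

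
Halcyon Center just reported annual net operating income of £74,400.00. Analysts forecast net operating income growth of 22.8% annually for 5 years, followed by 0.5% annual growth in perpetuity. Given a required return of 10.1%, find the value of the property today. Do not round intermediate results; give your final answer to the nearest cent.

D_1 = 91363.20000
D_2 = 112194.00960
D_3 = 137774.24379
D_4 = 169186.77137
D_5 = 207761.35525
Terminal value at year 5: TV = D_5×(1+g_2)/(r−g_2) = 208800.16202/0.096 = 2175001.68773
P_0 = D_1/(1+r)^1 + D_2/(1+r)^2 + D_3/(1+r)^3 + D_4/(1+r)^4 + D_5/(1+r)^5 + TV/(1+r)^5
    = 82982.01635 + 92553.96556 + 103230.03606 + 115137.58790 + 128418.67207 + 1344382.97320 = 1866705.25113

£1866705.25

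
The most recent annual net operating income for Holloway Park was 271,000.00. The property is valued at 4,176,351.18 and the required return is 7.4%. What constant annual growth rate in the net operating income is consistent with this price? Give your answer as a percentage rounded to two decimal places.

P = D₀(1+g)/(r−g) ⇒ P(r−g) = D₀(1+g) ⇒ g(P+D₀) = P·r − D₀
g = (P·r − D₀)/(P + D₀) = (4,176,351.18×0.074 − 271,000.00) / (4,176,351.18 + 271,000.00) = 0.008556

0.86%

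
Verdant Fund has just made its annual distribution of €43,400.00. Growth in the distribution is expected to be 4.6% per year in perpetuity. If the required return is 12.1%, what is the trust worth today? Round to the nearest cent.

D₁ = D₀ × (1 + g) = €43,400.00 × 1.046 = €45,396.4000
Growing perpetuity: P = D₁ / (r − g) = €45,396.4000 / (0.121 − 0.046) = €605,285.33

€605285.33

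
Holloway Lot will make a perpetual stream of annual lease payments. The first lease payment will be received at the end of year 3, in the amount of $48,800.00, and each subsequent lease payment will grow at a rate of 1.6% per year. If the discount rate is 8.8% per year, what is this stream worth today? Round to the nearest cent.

Value at end of year 2: C₁ / (r − g) = $48,800.00 / (0.088 − 0.016) = $677,777.7778
Discount to today: PV = $677,777.7778 / (1 + 0.088)^2 = $677,777.7778 / 1.183744 = $572,571.25

$572571.25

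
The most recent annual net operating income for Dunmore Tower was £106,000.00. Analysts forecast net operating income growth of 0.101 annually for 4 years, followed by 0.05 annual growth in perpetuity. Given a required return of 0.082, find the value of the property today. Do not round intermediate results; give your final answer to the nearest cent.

£4171883.62

D_1 = 116706.00000
D_2 = 128493.30600
D_3 = 141471.12991
D_4 = 155759.71403
Terminal value at year 4: TV = D_4×(1+g_2)/(r−g_2) = 163547.69973/0.032 = 5110865.61649
P_0 = D_1/(1+r)^1 + D_2/(1+r)^2 + D_3/(1+r)^3 + D_4/(1+r)^4 + TV/(1+r)^4
    = 107861.36784 + 109755.42143 + 111682.73475 + 113643.89183 + 3728940.20056 = 4171883.61640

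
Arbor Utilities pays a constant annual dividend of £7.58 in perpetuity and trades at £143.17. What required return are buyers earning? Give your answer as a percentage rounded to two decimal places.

P = C/r ⇒ r = C/P = £7.58/£143.17 = 0.052944

5.29%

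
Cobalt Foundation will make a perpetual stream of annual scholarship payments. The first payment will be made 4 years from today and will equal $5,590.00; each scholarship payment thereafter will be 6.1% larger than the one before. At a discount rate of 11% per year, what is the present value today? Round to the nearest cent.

Value at end of year 3: C₁ / (r − g) = $5,590.00 / (0.11 − 0.061) = $114,081.6327
Discount to today: PV = $114,081.6327 / (1 + 0.11)^3 = $114,081.6327 / 1.367631 = $83,415.51

$83415.51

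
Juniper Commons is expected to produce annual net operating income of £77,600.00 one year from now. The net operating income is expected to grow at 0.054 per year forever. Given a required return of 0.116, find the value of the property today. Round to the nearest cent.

£1251612.90

Growing perpetuity: P = D₁ / (r − g) = £77,600.0000 / (0.116 − 0.054) = £1,251,612.90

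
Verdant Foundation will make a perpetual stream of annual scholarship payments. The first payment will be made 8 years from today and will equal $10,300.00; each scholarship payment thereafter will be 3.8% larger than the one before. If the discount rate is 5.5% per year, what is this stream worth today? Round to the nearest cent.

Value at end of year 7: C₁ / (r − g) = $10,300.00 / (0.055 − 0.038) = $605,882.3529
Discount to today: PV = $605,882.3529 / (1 + 0.055)^7 = $605,882.3529 / 1.454679 = $416,505.83

$416505.83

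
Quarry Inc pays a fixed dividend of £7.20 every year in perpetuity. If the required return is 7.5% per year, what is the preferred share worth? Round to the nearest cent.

Level perpetuity: PV = C / r = £7.20 / 0.075 = £96.00

£96.00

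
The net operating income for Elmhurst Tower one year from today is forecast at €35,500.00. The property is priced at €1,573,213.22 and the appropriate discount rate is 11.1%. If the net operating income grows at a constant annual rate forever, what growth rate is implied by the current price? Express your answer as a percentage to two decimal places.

8.84%

P = D₁/(r−g) ⇒ g = r − D₁/P = 0.111 − €35,500.00/€1,573,213.22 = 0.088435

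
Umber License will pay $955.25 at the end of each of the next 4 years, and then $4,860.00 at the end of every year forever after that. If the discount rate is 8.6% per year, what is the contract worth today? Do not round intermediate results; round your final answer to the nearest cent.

PV of 4-year annuity: $955.25 × [1 − (1+0.086)^−4] / 0.086 = 3122.10999
Perpetuity value at year 4: $4,860.00 / 0.086 = 56511.62791
PV of perpetuity: 56511.62791 / (1+0.086)^4 = 40627.35201
Total PV = 3122.10999 + 40627.35201 = 43749.46200

$43749.46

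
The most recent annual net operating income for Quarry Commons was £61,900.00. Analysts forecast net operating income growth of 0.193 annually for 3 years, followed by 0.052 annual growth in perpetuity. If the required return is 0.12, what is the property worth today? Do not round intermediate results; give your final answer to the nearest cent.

D_1 = 73846.70000
D_2 = 88099.11310
D_3 = 105102.24193
Terminal value at year 3: TV = D_3×(1+g_2)/(r−g_2) = 110567.55851/0.068 = 1625993.50748
P_0 = D_1/(1+r)^1 + D_2/(1+r)^2 + D_3/(1+r)^3 + TV/(1+r)^3
    = 65934.55357 + 70232.07358 + 74809.69981 + 1157350.06170 = 1368326.38865

£1368326.39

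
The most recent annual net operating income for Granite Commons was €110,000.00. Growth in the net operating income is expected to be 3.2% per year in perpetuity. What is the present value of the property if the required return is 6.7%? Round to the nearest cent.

€3243428.57

D₁ = D₀ × (1 + g) = €110,000.00 × 1.032 = €113,520.0000
Growing perpetuity: P = D₁ / (r − g) = €113,520.0000 / (0.067 − 0.032) = €3,243,428.57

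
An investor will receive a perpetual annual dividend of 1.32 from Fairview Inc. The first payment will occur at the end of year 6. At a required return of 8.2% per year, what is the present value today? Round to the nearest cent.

10.85

Value at end of year 5: C / r = 1.32 / 0.082 = 16.0976
Discount to today: PV = 16.0976 / (1 + 0.082)^5 = 16.0976 / 1.482983 = 10.85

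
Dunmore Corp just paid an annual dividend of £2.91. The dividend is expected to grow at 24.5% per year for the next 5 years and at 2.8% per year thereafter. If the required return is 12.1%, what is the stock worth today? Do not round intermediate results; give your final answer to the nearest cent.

£74.51

D_1 = 3.62295
D_2 = 4.51057
D_3 = 5.61566
D_4 = 6.99150
D_5 = 8.70442
Terminal value at year 5: TV = D_5×(1+g_2)/(r−g_2) = 8.94814/0.093 = 96.21658
P_0 = D_1/(1+r)^1 + D_2/(1+r)^2 + D_3/(1+r)^3 + D_4/(1+r)^4 + D_5/(1+r)^5 + TV/(1+r)^5
    = 3.23189 + 3.58939 + 3.98643 + 4.42739 + 4.91713 + 54.35279 = 74.50502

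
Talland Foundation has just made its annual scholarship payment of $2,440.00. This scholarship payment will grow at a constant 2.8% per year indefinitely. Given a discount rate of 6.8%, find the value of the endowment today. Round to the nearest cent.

$62708.00

D₁ = D₀ × (1 + g) = $2,440.00 × 1.028 = $2,508.3200
Growing perpetuity: P = D₁ / (r − g) = $2,508.3200 / (0.068 − 0.028) = $62,708.00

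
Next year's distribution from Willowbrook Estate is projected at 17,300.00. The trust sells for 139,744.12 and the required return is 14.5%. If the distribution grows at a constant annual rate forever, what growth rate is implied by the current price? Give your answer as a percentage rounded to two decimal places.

P = D₁/(r−g) ⇒ g = r − D₁/P = 0.145 − 17,300.00/139,744.12 = 0.021202

2.12%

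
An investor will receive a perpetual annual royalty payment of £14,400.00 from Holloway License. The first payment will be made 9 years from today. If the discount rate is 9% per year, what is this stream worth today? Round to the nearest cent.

£80298.60

Value at end of year 8: C / r = £14,400.00 / 0.09 = £160,000.0000
Discount to today: PV = £160,000.0000 / (1 + 0.09)^8 = £160,000.0000 / 1.992563 = £80,298.60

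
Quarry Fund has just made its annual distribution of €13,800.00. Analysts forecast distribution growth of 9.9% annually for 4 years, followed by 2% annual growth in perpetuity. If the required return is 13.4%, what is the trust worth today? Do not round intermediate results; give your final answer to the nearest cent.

D_1 = 15166.20000
D_2 = 16667.65380
D_3 = 18317.75153
D_4 = 20131.20893
Terminal value at year 4: TV = D_4×(1+g_2)/(r−g_2) = 20533.83311/0.114 = 180121.34303
P_0 = D_1/(1+r)^1 + D_2/(1+r)^2 + D_3/(1+r)^3 + D_4/(1+r)^4 + TV/(1+r)^4
    = 13374.07407 + 12961.29401 + 12561.25407 + 12173.56104 + 108921.33566 = 159991.51886

€159991.52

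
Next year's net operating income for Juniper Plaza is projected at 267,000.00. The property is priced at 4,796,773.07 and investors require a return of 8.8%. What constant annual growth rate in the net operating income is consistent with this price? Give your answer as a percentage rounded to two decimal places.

3.23%

P = D₁/(r−g) ⇒ g = r − D₁/P = 0.088 − 267,000.00/4,796,773.07 = 0.032338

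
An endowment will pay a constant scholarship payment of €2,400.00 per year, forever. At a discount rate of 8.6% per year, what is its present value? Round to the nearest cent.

€27906.98

Level perpetuity: PV = C / r = €2,400.00 / 0.086 = €27,906.98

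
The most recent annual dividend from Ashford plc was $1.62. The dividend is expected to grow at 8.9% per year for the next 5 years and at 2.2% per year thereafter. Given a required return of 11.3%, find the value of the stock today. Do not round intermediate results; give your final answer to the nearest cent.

$23.91

D_1 = 1.76418
D_2 = 1.92119
D_3 = 2.09218
D_4 = 2.27838
D_5 = 2.48116
Terminal value at year 5: TV = D_5×(1+g_2)/(r−g_2) = 2.53574/0.091 = 27.86531
P_0 = D_1/(1+r)^1 + D_2/(1+r)^2 + D_3/(1+r)^3 + D_4/(1+r)^4 + D_5/(1+r)^5 + TV/(1+r)^5
    = 1.58507 + 1.55089 + 1.51745 + 1.48472 + 1.45271 + 16.31504 = 23.90587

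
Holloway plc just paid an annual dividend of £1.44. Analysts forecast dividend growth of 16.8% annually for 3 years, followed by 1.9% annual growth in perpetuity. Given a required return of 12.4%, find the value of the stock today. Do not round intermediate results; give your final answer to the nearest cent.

D_1 = 1.68192
D_2 = 1.96448
D_3 = 2.29452
Terminal value at year 3: TV = D_3×(1+g_2)/(r−g_2) = 2.33811/0.105 = 22.26773
P_0 = D_1/(1+r)^1 + D_2/(1+r)^2 + D_3/(1+r)^3 + TV/(1+r)^3
    = 1.49637 + 1.55495 + 1.61582 + 15.68112 = 20.34825

£20.35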